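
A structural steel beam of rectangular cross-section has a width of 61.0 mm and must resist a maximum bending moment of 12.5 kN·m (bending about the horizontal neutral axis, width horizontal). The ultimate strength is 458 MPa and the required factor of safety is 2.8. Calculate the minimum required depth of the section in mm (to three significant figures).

h = 86.7 mm

σ_allow = 458/2.8 = 163.6 MPa.
For a rectangular section σ = 6M/(bh²), so h² = 6M/(b σ_allow) = 6×1.2500×10^7/(61.0×163.6) = 7517 mm².
h = 86.70 mm.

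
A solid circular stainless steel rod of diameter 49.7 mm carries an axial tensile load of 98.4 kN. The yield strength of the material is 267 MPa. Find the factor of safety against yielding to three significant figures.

n = 5.26

A = πd²/4 = 1940 mm².
σ = F/A = 98400/1940 = 50.72 MPa.
n = 267/50.72 = 5.264.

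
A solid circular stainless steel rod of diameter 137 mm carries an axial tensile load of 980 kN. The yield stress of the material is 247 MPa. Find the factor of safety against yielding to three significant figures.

A = πd²/4 = 14740 mm².
σ = F/A = 980000/14740 = 66.48 MPa.
n = 247/66.48 = 3.715.

n = 3.72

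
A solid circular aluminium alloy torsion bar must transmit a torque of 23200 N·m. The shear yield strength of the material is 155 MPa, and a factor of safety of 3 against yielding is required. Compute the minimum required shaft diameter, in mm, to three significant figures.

d = 132 mm

Allowable shear stress τ_allow = 155/3 = 51.67 MPa.
For a solid shaft τ = 16T/(πd³), so d³ = 16T/(π τ_allow) = 16×2.3200×10^7/(π×51.67) = 2.287×10^6 mm³.
d = (2.287×10^6)^(1/3) = 131.7 mm.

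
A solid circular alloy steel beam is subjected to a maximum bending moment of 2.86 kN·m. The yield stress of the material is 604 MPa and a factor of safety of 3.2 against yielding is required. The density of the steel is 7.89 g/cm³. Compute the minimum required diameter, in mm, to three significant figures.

σ_allow = 604/3.2 = 188.8 MPa.
For a solid circular section σ = 32M/(πd³), so d³ = 32M/(π σ_allow) = 32×2860000/(π×188.8) = 154300 mm³.
d = 53.64 mm.

d = 53.6 mm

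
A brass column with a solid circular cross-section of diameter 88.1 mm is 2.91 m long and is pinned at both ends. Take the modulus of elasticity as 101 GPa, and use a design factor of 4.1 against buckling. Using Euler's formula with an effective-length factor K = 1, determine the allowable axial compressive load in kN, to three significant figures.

I = πd⁴/64 = π×88.1⁴/64 = 2.957×10^6 mm⁴.
Effective length L_e = KL = 1×2.91 m = 2910 mm.
Euler critical load P_cr = π²EI/L_e² = π²×101000×2.957×10^6/2910² = 348100 N.
P_allow = P_cr/n = 348100/4.1 = 84900 N.

P_allow = 84.9 kN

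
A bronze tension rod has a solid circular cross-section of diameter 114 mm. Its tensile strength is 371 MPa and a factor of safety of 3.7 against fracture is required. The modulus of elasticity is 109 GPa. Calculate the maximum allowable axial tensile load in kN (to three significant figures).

σ_allow = 371/3.7 = 100.3 MPa.
A = πd²/4 = π×114²/4 = 10210 mm².
F_allow = σ_allow × A = 100.3×10210 = 1.023×10^6 N.

F_allow = 1020 kN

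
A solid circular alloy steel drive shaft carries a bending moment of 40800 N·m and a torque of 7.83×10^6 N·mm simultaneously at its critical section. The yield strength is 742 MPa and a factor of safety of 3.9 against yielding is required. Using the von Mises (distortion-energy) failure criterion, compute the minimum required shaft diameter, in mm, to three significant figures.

d = 130 mm

σ_allow = σ_y/n = 742/3.9 = 190.3 MPa.
For a solid shaft σ_b = 32M/(πd³) and τ = 16T/(πd³), so the von Mises stress is σ' = (16/πd³)·√(4M²+3T²).
√(4M²+3T²) = √(4×(4.080×10^7)² + 3×(7.830×10^6)²) = 8.272×10^7 N·mm.
d³ = 16×8.272×10^7/(π×190.3) = 2.214×10^6 mm³.
d = 130.3 mm.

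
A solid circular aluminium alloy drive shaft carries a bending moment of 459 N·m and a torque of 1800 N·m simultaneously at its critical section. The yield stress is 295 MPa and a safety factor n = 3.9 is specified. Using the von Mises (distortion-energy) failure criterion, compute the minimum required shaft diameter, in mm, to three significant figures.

σ_allow = σ_y/n = 295/3.9 = 75.64 MPa.
For a solid shaft σ_b = 32M/(πd³) and τ = 16T/(πd³), so the von Mises stress is σ' = (16/πd³)·√(4M²+3T²).
√(4M²+3T²) = √(4×(459000)² + 3×(1.800×10^6)²) = 3.250×10^6 N·mm.
d³ = 16×3.250×10^6/(π×75.64) = 218800 mm³.
d = 60.26 mm.

d = 60.3 mm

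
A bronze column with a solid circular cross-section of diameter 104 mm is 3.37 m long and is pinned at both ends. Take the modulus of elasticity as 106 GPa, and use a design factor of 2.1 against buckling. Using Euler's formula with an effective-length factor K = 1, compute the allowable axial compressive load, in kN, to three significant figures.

I = πd⁴/64 = π×104⁴/64 = 5.743×10^6 mm⁴.
Effective length L_e = KL = 1×3.37 m = 3370 mm.
Euler critical load P_cr = π²EI/L_e² = π²×106000×5.743×10^6/3370² = 529000 N.
P_allow = P_cr/n = 529000/2.1 = 251900 N.

P_allow = 252 kN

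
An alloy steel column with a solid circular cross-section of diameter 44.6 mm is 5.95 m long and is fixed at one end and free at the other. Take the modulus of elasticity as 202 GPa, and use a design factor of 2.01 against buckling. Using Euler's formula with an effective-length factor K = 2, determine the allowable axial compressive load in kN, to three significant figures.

P_allow = 1.36 kN

I = πd⁴/64 = π×44.6⁴/64 = 194200 mm⁴.
Effective length L_e = KL = 2×5.95 m = 11900 mm.
Euler critical load P_cr = π²EI/L_e² = π²×202000×194200/11900² = 2734 N.
P_allow = P_cr/n = 2734/2.01 = 1360 N.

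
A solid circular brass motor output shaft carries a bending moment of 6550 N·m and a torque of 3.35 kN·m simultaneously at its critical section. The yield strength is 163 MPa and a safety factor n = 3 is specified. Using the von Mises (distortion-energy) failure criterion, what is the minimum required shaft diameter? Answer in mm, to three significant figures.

d = 110 mm

σ_allow = σ_y/n = 163/3 = 54.33 MPa.
For a solid shaft σ_b = 32M/(πd³) and τ = 16T/(πd³), so the von Mises stress is σ' = (16/πd³)·√(4M²+3T²).
√(4M²+3T²) = √(4×(6.550×10^6)² + 3×(3.350×10^6)²) = 1.433×10^7 N·mm.
d³ = 16×1.433×10^7/(π×54.33) = 1.343×10^6 mm³.
d = 110.3 mm.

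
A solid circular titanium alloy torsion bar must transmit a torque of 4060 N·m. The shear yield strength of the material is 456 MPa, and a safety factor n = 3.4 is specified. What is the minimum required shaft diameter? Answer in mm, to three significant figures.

d = 53.6 mm

Allowable shear stress τ_allow = 456/3.4 = 134.1 MPa.
For a solid shaft τ = 16T/(πd³), so d³ = 16T/(π τ_allow) = 16×4060000/(π×134.1) = 154200 mm³.
d = (154200)^(1/3) = 53.62 mm.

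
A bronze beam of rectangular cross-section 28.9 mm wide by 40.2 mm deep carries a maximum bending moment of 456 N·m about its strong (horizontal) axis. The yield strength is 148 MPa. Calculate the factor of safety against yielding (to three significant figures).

Section modulus S = bh²/6 = 28.9×40.2²/6 = 7784 mm³.
σ = M/S = 456000/7784 = 58.58 MPa.
n = 148/58.58 = 2.526.

n = 2.53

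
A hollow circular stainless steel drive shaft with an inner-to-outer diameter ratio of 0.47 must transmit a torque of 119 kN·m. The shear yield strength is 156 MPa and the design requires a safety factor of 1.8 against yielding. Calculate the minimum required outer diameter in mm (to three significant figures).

τ_allow = 156/1.8 = 86.67 MPa.
For a hollow shaft τ = 16T/[πd_o³(1−k⁴)] with k = 0.47, so 1−k⁴ = 0.9512.
d_o³ = 16T/[π τ_allow (1−k⁴)] = 16×1.1900×10^8/(π×86.67×0.9512) = 7.352×10^6 mm³.
d_o = 194.4 mm.

d_o = 194 mm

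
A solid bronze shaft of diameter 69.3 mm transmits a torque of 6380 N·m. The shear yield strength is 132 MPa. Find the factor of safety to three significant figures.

τ = 16T/(πd³) = 16×6380000/(π×69.3³) = 97.63 MPa.
n = τ_limit/τ = 132/97.63 = 1.352.

n = 1.35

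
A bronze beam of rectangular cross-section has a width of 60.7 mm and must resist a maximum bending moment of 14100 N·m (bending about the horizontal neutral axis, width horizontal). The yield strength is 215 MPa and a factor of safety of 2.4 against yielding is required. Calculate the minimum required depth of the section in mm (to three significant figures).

h = 125 mm

σ_allow = 215/2.4 = 89.58 MPa.
For a rectangular section σ = 6M/(bh²), so h² = 6M/(b σ_allow) = 6×1.4100×10^7/(60.7×89.58) = 15560 mm².
h = 124.7 mm.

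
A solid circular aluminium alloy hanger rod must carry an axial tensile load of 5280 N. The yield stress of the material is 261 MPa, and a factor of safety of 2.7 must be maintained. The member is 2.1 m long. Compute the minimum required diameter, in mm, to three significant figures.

Allowable stress σ_allow = 261/2.7 = 96.67 MPa.
Required area A = F/σ_allow = 5280.0/96.67 = 54.62 mm².
A = πd²/4 → d = √(4A/π) = 8.339 mm.

d = 8.34 mm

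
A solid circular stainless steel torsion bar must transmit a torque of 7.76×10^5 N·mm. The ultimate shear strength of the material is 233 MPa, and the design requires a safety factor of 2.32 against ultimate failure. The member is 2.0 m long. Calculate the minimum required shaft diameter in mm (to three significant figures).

d = 34.0 mm

Allowable shear stress τ_allow = 233/2.32 = 100.4 MPa.
For a solid shaft τ = 16T/(πd³), so d³ = 16T/(π τ_allow) = 16×776000/(π×100.4) = 39350 mm³.
d = (39350)^(1/3) = 34.01 mm.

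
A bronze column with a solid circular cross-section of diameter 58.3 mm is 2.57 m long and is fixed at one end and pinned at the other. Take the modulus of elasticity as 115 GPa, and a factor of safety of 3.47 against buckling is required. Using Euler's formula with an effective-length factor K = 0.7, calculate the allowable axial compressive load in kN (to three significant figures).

I = πd⁴/64 = π×58.3⁴/64 = 567100 mm⁴.
Effective length L_e = KL = 0.7×2.57 m = 1799 mm.
Euler critical load P_cr = π²EI/L_e² = π²×115000×567100/1799² = 198900 N.
P_allow = P_cr/n = 198900/3.47 = 57310 N.

P_allow = 57.3 kN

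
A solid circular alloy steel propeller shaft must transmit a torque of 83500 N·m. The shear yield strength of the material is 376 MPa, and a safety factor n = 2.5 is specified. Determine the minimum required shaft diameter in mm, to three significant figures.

d = 141 mm

Allowable shear stress τ_allow = 376/2.5 = 150.4 MPa.
For a solid shaft τ = 16T/(πd³), so d³ = 16T/(π τ_allow) = 16×8.3500×10^7/(π×150.4) = 2.828×10^6 mm³.
d = (2.828×10^6)^(1/3) = 141.4 mm.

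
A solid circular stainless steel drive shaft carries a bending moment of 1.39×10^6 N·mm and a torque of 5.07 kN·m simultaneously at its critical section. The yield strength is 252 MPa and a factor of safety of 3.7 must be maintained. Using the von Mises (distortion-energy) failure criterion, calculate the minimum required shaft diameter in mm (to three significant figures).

d = 88.3 mm

σ_allow = σ_y/n = 252/3.7 = 68.11 MPa.
For a solid shaft σ_b = 32M/(πd³) and τ = 16T/(πd³), so the von Mises stress is σ' = (16/πd³)·√(4M²+3T²).
√(4M²+3T²) = √(4×(1.390×10^6)² + 3×(5.070×10^6)²) = 9.211×10^6 N·mm.
d³ = 16×9.211×10^6/(π×68.11) = 688800 mm³.
d = 88.31 mm.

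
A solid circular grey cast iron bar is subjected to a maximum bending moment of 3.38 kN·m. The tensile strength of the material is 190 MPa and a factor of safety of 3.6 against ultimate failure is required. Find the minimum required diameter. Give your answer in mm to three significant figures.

σ_allow = 190/3.6 = 52.78 MPa.
For a solid circular section σ = 32M/(πd³), so d³ = 32M/(π σ_allow) = 32×3380000/(π×52.78) = 652300 mm³.
d = 86.73 mm.

d = 86.7 mm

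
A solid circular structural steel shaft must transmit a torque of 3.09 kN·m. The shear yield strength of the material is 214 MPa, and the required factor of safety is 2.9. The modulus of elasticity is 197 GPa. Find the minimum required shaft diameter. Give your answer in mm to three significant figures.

Allowable shear stress τ_allow = 214/2.9 = 73.79 MPa.
For a solid shaft τ = 16T/(πd³), so d³ = 16T/(π τ_allow) = 16×3090000/(π×73.79) = 213300 mm³.
d = (213300)^(1/3) = 59.75 mm.

d = 59.7 mm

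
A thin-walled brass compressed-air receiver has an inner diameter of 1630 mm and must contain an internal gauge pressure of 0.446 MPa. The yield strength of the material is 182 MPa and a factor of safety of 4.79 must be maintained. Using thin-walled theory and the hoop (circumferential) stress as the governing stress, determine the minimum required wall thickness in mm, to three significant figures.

t = 9.57 mm

σ_allow = 182/4.79 = 38.00 MPa.
Hoop stress σ_h = pD/(2t), so t = pD/(2σ_allow) = 0.446×1630/(2×38.00) = 9.567 mm.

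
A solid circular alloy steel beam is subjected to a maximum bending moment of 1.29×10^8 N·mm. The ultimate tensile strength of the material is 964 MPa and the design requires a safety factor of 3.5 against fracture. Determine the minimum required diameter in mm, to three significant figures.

d = 168 mm

σ_allow = 964/3.5 = 275.4 MPa.
For a solid circular section σ = 32M/(πd³), so d³ = 32M/(π σ_allow) = 32×1.2900×10^8/(π×275.4) = 4.771×10^6 mm³.
d = 168.3 mm.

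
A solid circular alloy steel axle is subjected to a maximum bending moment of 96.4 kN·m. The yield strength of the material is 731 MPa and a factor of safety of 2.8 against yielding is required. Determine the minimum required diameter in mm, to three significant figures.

d = 156 mm

σ_allow = 731/2.8 = 261.1 MPa.
For a solid circular section σ = 32M/(πd³), so d³ = 32M/(π σ_allow) = 32×9.6400×10^7/(π×261.1) = 3.761×10^6 mm³.
d = 155.5 mm.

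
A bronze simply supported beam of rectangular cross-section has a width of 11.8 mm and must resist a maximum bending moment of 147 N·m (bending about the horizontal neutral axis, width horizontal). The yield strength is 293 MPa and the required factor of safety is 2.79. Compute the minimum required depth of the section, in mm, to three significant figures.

h = 26.7 mm

σ_allow = 293/2.79 = 105.0 MPa.
For a rectangular section σ = 6M/(bh²), so h² = 6M/(b σ_allow) = 6×147000/(11.8×105.0) = 711.7 mm².
h = 26.68 mm.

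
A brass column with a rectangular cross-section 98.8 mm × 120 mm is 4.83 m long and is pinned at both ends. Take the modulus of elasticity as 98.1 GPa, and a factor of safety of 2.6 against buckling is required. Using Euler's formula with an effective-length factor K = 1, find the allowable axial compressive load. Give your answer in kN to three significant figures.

P_allow = 154 kN

Buckling occurs about the weak axis: I_min = h·b³/12 = 120×98.8³/12 = 9.644×10^6 mm⁴ (b = 98.8 mm is the smaller dimension).
Effective length L_e = KL = 1×4.83 m = 4830 mm.
Euler critical load P_cr = π²EI/L_e² = π²×98100×9.644×10^6/4830² = 400300 N.
P_allow = P_cr/n = 400300/2.6 = 153900 N.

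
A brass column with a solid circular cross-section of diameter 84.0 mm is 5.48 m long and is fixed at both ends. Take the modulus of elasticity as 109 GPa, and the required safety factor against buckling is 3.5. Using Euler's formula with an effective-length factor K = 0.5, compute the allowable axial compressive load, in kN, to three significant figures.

I = πd⁴/64 = π×84.0⁴/64 = 2.444×10^6 mm⁴.
Effective length L_e = KL = 0.5×5.48 m = 2740 mm.
Euler critical load P_cr = π²EI/L_e² = π²×109000×2.444×10^6/2740² = 350200 N.
P_allow = P_cr/n = 350200/3.5 = 100100 N.

P_allow = 100 kN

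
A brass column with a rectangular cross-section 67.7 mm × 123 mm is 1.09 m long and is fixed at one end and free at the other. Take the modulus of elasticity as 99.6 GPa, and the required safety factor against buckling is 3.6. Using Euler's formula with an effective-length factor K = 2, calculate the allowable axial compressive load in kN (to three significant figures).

P_allow = 183 kN

Buckling occurs about the weak axis: I_min = h·b³/12 = 123×67.7³/12 = 3.180×10^6 mm⁴ (b = 67.7 mm is the smaller dimension).
Effective length L_e = KL = 2×1.09 m = 2180 mm.
Euler critical load P_cr = π²EI/L_e² = π²×99600×3.180×10^6/2180² = 657900 N.
P_allow = P_cr/n = 657900/3.6 = 182700 N.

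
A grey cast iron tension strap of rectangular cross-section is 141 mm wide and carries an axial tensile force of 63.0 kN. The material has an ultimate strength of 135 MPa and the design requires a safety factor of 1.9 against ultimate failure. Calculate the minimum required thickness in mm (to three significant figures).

t = 6.29 mm

σ_allow = 135/1.9 = 71.05 MPa.
Required area A = F/σ_allow = 63000/71.05 = 886.7 mm².
t = A/w = 886.7/141 = 6.288 mm.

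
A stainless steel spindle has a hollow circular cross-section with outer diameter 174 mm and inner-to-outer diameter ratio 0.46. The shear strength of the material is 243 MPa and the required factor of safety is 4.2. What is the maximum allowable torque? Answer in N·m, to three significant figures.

T_allow = 57200 N·m

τ_allow = 243/4.2 = 57.86 MPa.
For a hollow shaft T_allow = τ_allow·πd_o³(1−k⁴)/16 with 1−k⁴ = 0.9552, so πd_o³(1−k⁴)/16 = 988100 mm³.
T_allow = 57.86×988100 = 5.717×10^7 N·mm = 57170 N·m.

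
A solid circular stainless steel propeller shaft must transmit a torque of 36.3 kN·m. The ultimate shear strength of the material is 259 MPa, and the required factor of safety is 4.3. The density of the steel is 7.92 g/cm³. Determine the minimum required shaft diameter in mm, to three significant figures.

Allowable shear stress τ_allow = 259/4.3 = 60.23 MPa.
For a solid shaft τ = 16T/(πd³), so d³ = 16T/(π τ_allow) = 16×3.6300×10^7/(π×60.23) = 3.069×10^6 mm³.
d = (3.069×10^6)^(1/3) = 145.3 mm.

d = 145 mm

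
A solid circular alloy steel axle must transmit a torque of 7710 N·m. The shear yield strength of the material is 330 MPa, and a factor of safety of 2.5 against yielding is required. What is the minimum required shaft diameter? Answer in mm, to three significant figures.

d = 66.8 mm

Allowable shear stress τ_allow = 330/2.5 = 132.0 MPa.
For a solid shaft τ = 16T/(πd³), so d³ = 16T/(π τ_allow) = 16×7710000/(π×132.0) = 297500 mm³.
d = (297500)^(1/3) = 66.75 mm.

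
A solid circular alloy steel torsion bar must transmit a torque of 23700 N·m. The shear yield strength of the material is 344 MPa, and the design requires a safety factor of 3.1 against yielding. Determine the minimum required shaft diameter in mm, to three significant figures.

d = 103 mm

Allowable shear stress τ_allow = 344/3.1 = 111.0 MPa.
For a solid shaft τ = 16T/(πd³), so d³ = 16T/(π τ_allow) = 16×2.3700×10^7/(π×111.0) = 1.088×10^6 mm³.
d = (1.088×10^6)^(1/3) = 102.8 mm.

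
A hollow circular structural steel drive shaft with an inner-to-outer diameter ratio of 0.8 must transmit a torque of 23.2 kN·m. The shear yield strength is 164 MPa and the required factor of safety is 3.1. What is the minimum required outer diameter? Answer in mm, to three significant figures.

d_o = 156 mm

τ_allow = 164/3.1 = 52.90 MPa.
For a hollow shaft τ = 16T/[πd_o³(1−k⁴)] with k = 0.8, so 1−k⁴ = 0.5904.
d_o³ = 16T/[π τ_allow (1−k⁴)] = 16×2.3200×10^7/(π×52.90×0.5904) = 3.783×10^6 mm³.
d_o = 155.8 mm.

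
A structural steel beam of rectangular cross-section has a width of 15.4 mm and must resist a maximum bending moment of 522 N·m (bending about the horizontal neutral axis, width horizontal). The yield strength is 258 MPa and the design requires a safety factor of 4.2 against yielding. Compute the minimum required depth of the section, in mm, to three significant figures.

h = 57.5 mm

σ_allow = 258/4.2 = 61.43 MPa.
For a rectangular section σ = 6M/(bh²), so h² = 6M/(b σ_allow) = 6×522000/(15.4×61.43) = 3311 mm².
h = 57.54 mm.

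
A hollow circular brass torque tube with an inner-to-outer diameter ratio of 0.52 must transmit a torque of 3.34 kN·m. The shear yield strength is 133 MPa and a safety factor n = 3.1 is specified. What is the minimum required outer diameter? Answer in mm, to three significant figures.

τ_allow = 133/3.1 = 42.90 MPa.
For a hollow shaft τ = 16T/[πd_o³(1−k⁴)] with k = 0.52, so 1−k⁴ = 0.9269.
d_o³ = 16T/[π τ_allow (1−k⁴)] = 16×3340000/(π×42.90×0.9269) = 427800 mm³.
d_o = 75.35 mm.

d_o = 75.3 mm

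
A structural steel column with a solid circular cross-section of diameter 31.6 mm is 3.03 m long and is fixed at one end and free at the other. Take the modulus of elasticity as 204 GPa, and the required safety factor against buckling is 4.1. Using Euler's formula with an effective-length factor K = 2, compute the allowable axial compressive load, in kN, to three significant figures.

P_allow = 0.655 kN

I = πd⁴/64 = π×31.6⁴/64 = 48950 mm⁴.
Effective length L_e = KL = 2×3.03 m = 6060 mm.
Euler critical load P_cr = π²EI/L_e² = π²×204000×48950/6060² = 2684 N.
P_allow = P_cr/n = 2684/4.1 = 654.5 N.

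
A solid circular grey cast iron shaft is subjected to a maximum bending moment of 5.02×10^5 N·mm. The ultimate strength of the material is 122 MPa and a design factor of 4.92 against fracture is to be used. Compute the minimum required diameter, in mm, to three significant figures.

σ_allow = 122/4.92 = 24.80 MPa.
For a solid circular section σ = 32M/(πd³), so d³ = 32M/(π σ_allow) = 32×502000/(π×24.80) = 206200 mm³.
d = 59.08 mm.

d = 59.1 mm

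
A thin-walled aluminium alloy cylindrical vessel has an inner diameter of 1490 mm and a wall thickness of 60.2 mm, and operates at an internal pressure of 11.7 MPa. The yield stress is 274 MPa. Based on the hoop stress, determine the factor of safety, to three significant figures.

σ_h = pD/(2t) = 11.7×1490/(2×60.2) = 144.8 MPa.
n = 274/144.8 = 1.892.

n = 1.89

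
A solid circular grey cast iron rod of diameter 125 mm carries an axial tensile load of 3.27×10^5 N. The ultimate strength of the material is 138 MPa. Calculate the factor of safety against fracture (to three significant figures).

A = πd²/4 = 12270 mm².
σ = F/A = 327000/12270 = 26.65 MPa.
n = 138/26.65 = 5.179.

n = 5.18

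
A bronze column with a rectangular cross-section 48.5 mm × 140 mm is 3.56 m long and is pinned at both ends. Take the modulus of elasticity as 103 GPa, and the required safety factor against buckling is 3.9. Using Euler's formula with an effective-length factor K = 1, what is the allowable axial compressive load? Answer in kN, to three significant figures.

Buckling occurs about the weak axis: I_min = h·b³/12 = 140×48.5³/12 = 1.331×10^6 mm⁴ (b = 48.5 mm is the smaller dimension).
Effective length L_e = KL = 1×3.56 m = 3560 mm.
Euler critical load P_cr = π²EI/L_e² = π²×103000×1.331×10^6/3560² = 106800 N.
P_allow = P_cr/n = 106800/3.9 = 27370 N.

P_allow = 27.4 kN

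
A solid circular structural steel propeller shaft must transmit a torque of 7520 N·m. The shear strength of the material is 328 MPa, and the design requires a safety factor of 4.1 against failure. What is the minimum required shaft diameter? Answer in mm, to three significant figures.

d = 78.2 mm

Allowable shear stress τ_allow = 328/4.1 = 80.00 MPa.
For a solid shaft τ = 16T/(πd³), so d³ = 16T/(π τ_allow) = 16×7520000/(π×80.00) = 478700 mm³.
d = (478700)^(1/3) = 78.23 mm.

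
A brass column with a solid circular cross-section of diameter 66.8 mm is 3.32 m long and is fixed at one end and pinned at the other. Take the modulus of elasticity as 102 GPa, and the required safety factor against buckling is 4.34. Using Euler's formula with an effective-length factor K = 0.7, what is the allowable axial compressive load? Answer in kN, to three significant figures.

P_allow = 42.0 kN

I = πd⁴/64 = π×66.8⁴/64 = 977400 mm⁴.
Effective length L_e = KL = 0.7×3.32 m = 2324 mm.
Euler critical load P_cr = π²EI/L_e² = π²×102000×977400/2324² = 182200 N.
P_allow = P_cr/n = 182200/4.34 = 41980 N.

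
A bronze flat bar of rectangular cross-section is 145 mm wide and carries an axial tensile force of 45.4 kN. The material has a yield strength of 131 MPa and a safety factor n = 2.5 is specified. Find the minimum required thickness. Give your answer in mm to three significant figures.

σ_allow = 131/2.5 = 52.40 MPa.
Required area A = F/σ_allow = 45400/52.40 = 866.4 mm².
t = A/w = 866.4/145 = 5.975 mm.

t = 5.98 mm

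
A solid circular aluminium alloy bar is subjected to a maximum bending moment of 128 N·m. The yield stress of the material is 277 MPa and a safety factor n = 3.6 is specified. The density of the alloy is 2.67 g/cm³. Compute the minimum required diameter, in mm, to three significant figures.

d = 25.7 mm

σ_allow = 277/3.6 = 76.94 MPa.
For a solid circular section σ = 32M/(πd³), so d³ = 32M/(π σ_allow) = 32×128000/(π×76.94) = 16940 mm³.
d = 25.68 mm.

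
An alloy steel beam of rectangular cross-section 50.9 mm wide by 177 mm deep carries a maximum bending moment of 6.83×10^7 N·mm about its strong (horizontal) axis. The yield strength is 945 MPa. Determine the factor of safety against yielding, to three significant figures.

Section modulus S = bh²/6 = 50.9×177²/6 = 265800 mm³.
σ = M/S = 6.8300×10^7/265800 = 257.0 MPa.
n = 945/257.0 = 3.677.

n = 3.68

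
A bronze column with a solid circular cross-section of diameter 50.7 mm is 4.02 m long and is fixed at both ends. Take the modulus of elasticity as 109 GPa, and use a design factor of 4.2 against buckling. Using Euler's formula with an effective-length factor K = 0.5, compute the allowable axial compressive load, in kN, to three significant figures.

I = πd⁴/64 = π×50.7⁴/64 = 324300 mm⁴.
Effective length L_e = KL = 0.5×4.02 m = 2010 mm.
Euler critical load P_cr = π²EI/L_e² = π²×109000×324300/2010² = 86360 N.
P_allow = P_cr/n = 86360/4.2 = 20560 N.

P_allow = 20.6 kN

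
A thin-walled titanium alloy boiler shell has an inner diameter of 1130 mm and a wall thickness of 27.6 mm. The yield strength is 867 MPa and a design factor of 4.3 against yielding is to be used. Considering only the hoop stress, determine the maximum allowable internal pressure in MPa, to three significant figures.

p_allow = 9.85 MPa

σ_allow = 867/4.3 = 201.6 MPa.
σ_h = pD/(2t) → p_allow = 2σ_allow t/D = 2×201.6×27.6/1130 = 9.849 MPa.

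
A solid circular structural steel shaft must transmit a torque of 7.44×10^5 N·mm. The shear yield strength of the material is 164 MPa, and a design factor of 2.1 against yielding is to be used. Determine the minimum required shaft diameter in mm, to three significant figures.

d = 36.5 mm

Allowable shear stress τ_allow = 164/2.1 = 78.10 MPa.
For a solid shaft τ = 16T/(πd³), so d³ = 16T/(π τ_allow) = 16×744000/(π×78.10) = 48520 mm³.
d = (48520)^(1/3) = 36.47 mm.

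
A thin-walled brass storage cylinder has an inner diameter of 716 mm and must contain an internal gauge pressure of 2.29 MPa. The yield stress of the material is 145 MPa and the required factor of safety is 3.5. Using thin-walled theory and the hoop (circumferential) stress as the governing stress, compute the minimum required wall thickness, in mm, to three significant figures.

σ_allow = 145/3.5 = 41.43 MPa.
Hoop stress σ_h = pD/(2t), so t = pD/(2σ_allow) = 2.29×716/(2×41.43) = 19.79 mm.

t = 19.8 mm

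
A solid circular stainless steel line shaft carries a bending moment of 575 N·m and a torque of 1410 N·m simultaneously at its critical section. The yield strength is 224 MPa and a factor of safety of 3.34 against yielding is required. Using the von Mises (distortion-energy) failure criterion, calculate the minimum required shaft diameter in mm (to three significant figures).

d = 59.0 mm

σ_allow = σ_y/n = 224/3.34 = 67.07 MPa.
For a solid shaft σ_b = 32M/(πd³) and τ = 16T/(πd³), so the von Mises stress is σ' = (16/πd³)·√(4M²+3T²).
√(4M²+3T²) = √(4×(575000)² + 3×(1.410×10^6)²) = 2.699×10^6 N·mm.
d³ = 16×2.699×10^6/(π×67.07) = 205000 mm³.
d = 58.96 mm.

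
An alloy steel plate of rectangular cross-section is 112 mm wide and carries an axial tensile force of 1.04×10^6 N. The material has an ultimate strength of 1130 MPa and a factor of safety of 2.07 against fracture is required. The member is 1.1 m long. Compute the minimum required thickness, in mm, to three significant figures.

σ_allow = 1130/2.07 = 545.9 MPa.
Required area A = F/σ_allow = 1040000/545.9 = 1905 mm².
t = A/w = 1905/112 = 17.01 mm.

t = 17.0 mm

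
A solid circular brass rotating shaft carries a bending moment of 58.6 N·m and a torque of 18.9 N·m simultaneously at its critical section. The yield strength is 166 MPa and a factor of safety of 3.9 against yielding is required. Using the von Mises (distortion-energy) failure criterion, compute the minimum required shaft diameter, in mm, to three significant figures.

d = 24.4 mm

σ_allow = σ_y/n = 166/3.9 = 42.56 MPa.
For a solid shaft σ_b = 32M/(πd³) and τ = 16T/(πd³), so the von Mises stress is σ' = (16/πd³)·√(4M²+3T²).
√(4M²+3T²) = √(4×(58600)² + 3×(18900)²) = 121700 N·mm.
d³ = 16×121700/(π×42.56) = 14560 mm³.
d = 24.42 mm.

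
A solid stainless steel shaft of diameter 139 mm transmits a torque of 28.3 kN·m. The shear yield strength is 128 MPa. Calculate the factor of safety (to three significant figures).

n = 2.39

τ = 16T/(πd³) = 16×2.8300×10^7/(π×139³) = 53.67 MPa.
n = τ_limit/τ = 128/53.67 = 2.385.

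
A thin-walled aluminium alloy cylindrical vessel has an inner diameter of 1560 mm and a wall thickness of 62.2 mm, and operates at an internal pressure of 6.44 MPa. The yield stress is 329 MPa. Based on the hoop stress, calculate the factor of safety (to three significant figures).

n = 4.07

σ_h = pD/(2t) = 6.44×1560/(2×62.2) = 80.76 MPa.
n = 329/80.76 = 4.074.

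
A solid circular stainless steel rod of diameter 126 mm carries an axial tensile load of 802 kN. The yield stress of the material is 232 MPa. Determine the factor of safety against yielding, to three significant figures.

n = 3.61

A = πd²/4 = 12470 mm².
σ = F/A = 802000/12470 = 64.32 MPa.
n = 232/64.32 = 3.607.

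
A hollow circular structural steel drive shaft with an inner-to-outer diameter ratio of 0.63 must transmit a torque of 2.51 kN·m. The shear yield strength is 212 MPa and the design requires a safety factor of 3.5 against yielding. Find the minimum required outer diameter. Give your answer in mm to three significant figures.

τ_allow = 212/3.5 = 60.57 MPa.
For a hollow shaft τ = 16T/[πd_o³(1−k⁴)] with k = 0.63, so 1−k⁴ = 0.8425.
d_o³ = 16T/[π τ_allow (1−k⁴)] = 16×2510000/(π×60.57×0.8425) = 250500 mm³.
d_o = 63.04 mm.

d_o = 63.0 mm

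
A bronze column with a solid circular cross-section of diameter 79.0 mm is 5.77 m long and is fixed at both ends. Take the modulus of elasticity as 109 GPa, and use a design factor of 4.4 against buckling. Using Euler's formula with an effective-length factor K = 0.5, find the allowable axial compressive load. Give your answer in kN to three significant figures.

I = πd⁴/64 = π×79.0⁴/64 = 1.912×10^6 mm⁴.
Effective length L_e = KL = 0.5×5.77 m = 2885 mm.
Euler critical load P_cr = π²EI/L_e² = π²×109000×1.912×10^6/2885² = 247100 N.
P_allow = P_cr/n = 247100/4.4 = 56160 N.

P_allow = 56.2 kN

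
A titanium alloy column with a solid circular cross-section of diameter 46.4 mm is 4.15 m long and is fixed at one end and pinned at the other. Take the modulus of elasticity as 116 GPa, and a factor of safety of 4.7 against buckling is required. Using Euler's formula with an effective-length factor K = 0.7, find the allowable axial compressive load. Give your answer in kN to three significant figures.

I = πd⁴/64 = π×46.4⁴/64 = 227500 mm⁴.
Effective length L_e = KL = 0.7×4.15 m = 2905 mm.
Euler critical load P_cr = π²EI/L_e² = π²×116000×227500/2905² = 30870 N.
P_allow = P_cr/n = 30870/4.7 = 6568 N.

P_allow = 6.57 kN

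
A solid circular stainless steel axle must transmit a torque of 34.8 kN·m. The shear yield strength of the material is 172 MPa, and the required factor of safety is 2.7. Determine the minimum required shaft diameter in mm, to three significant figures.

Allowable shear stress τ_allow = 172/2.7 = 63.70 MPa.
For a solid shaft τ = 16T/(πd³), so d³ = 16T/(π τ_allow) = 16×3.4800×10^7/(π×63.70) = 2.782×10^6 mm³.
d = (2.782×10^6)^(1/3) = 140.6 mm.

d = 141 mm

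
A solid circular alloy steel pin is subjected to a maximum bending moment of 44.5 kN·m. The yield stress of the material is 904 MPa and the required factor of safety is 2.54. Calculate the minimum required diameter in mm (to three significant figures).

σ_allow = 904/2.54 = 355.9 MPa.
For a solid circular section σ = 32M/(πd³), so d³ = 32M/(π σ_allow) = 32×4.4500×10^7/(π×355.9) = 1.274×10^6 mm³.
d = 108.4 mm.

d = 108 mm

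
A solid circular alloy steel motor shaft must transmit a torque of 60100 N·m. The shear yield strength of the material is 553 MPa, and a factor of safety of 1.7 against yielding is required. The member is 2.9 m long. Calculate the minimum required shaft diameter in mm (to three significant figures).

d = 98.0 mm

Allowable shear stress τ_allow = 553/1.7 = 325.3 MPa.
For a solid shaft τ = 16T/(πd³), so d³ = 16T/(π τ_allow) = 16×6.0100×10^7/(π×325.3) = 941000 mm³.
d = (941000)^(1/3) = 97.99 mm.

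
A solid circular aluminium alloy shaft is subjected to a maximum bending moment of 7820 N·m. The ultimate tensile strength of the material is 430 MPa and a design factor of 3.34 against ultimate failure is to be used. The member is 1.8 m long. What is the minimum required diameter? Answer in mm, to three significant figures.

d = 85.2 mm

σ_allow = 430/3.34 = 128.7 MPa.
For a solid circular section σ = 32M/(πd³), so d³ = 32M/(π σ_allow) = 32×7820000/(π×128.7) = 618700 mm³.
d = 85.21 mm.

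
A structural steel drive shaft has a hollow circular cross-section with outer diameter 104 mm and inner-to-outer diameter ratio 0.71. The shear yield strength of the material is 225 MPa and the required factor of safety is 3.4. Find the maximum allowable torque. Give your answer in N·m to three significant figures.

T_allow = 10900 N·m

τ_allow = 225/3.4 = 66.18 MPa.
For a hollow shaft T_allow = τ_allow·πd_o³(1−k⁴)/16 with 1−k⁴ = 0.7459, so πd_o³(1−k⁴)/16 = 164700 mm³.
T_allow = 66.18×164700 = 1.090×10^7 N·mm = 10900 N·m.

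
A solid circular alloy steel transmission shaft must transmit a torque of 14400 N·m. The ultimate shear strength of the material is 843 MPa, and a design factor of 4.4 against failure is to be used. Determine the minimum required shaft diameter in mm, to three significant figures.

Allowable shear stress τ_allow = 843/4.4 = 191.6 MPa.
For a solid shaft τ = 16T/(πd³), so d³ = 16T/(π τ_allow) = 16×1.4400×10^7/(π×191.6) = 382800 mm³.
d = (382800)^(1/3) = 72.61 mm.

d = 72.6 mm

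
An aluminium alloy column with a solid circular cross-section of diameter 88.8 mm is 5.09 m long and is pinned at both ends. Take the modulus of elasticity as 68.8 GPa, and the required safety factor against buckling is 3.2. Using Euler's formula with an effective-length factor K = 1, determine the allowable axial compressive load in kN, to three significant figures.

P_allow = 25.0 kN

I = πd⁴/64 = π×88.8⁴/64 = 3.052×10^6 mm⁴.
Effective length L_e = KL = 1×5.09 m = 5090 mm.
Euler critical load P_cr = π²EI/L_e² = π²×68800×3.052×10^6/5090² = 80000 N.
P_allow = P_cr/n = 80000/3.2 = 25000 N.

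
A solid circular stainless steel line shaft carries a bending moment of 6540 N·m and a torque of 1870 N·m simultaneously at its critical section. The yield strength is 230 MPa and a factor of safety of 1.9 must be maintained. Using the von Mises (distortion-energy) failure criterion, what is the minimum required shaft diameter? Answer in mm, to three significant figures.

d = 82.8 mm

σ_allow = σ_y/n = 230/1.9 = 121.1 MPa.
For a solid shaft σ_b = 32M/(πd³) and τ = 16T/(πd³), so the von Mises stress is σ' = (16/πd³)·√(4M²+3T²).
√(4M²+3T²) = √(4×(6.540×10^6)² + 3×(1.870×10^6)²) = 1.348×10^7 N·mm.
d³ = 16×1.348×10^7/(π×121.1) = 566900 mm³.
d = 82.76 mm.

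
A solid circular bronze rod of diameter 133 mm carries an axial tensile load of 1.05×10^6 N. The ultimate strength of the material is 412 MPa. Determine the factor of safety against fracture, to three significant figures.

A = πd²/4 = 13890 mm².
σ = F/A = 1050000/13890 = 75.58 MPa.
n = 412/75.58 = 5.451.

n = 5.45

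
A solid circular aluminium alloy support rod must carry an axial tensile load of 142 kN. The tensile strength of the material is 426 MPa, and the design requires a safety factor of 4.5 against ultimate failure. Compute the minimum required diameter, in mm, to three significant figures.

Allowable stress σ_allow = 426/4.5 = 94.67 MPa.
Required area A = F/σ_allow = 142000/94.67 = 1500 mm².
A = πd²/4 → d = √(4A/π) = 43.70 mm.

d = 43.7 mm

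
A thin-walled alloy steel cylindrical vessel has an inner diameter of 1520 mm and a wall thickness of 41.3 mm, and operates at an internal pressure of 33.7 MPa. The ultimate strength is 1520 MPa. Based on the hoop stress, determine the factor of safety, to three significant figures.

σ_h = pD/(2t) = 33.7×1520/(2×41.3) = 620.1 MPa.
n = 1520/620.1 = 2.451.

n = 2.45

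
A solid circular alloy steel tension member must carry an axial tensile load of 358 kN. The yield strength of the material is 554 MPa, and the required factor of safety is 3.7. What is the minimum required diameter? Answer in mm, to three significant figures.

d = 55.2 mm

Allowable stress σ_allow = 554/3.7 = 149.7 MPa.
Required area A = F/σ_allow = 358000/149.7 = 2391 mm².
A = πd²/4 → d = √(4A/π) = 55.18 mm.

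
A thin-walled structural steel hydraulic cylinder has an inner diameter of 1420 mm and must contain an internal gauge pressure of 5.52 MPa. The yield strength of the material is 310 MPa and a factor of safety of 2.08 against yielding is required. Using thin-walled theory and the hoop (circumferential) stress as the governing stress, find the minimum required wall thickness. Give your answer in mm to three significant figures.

t = 26.3 mm

σ_allow = 310/2.08 = 149.0 MPa.
Hoop stress σ_h = pD/(2t), so t = pD/(2σ_allow) = 5.52×1420/(2×149.0) = 26.30 mm.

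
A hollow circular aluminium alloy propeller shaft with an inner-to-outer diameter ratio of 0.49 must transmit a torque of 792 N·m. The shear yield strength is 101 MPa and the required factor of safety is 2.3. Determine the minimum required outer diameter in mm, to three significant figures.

d_o = 46.0 mm

τ_allow = 101/2.3 = 43.91 MPa.
For a hollow shaft τ = 16T/[πd_o³(1−k⁴)] with k = 0.49, so 1−k⁴ = 0.9424.
d_o³ = 16T/[π τ_allow (1−k⁴)] = 16×792000/(π×43.91×0.9424) = 97470 mm³.
d_o = 46.02 mm.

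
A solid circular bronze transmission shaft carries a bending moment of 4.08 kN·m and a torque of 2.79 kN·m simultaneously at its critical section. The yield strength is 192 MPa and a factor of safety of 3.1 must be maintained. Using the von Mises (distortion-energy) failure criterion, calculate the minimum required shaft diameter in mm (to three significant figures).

σ_allow = σ_y/n = 192/3.1 = 61.94 MPa.
For a solid shaft σ_b = 32M/(πd³) and τ = 16T/(πd³), so the von Mises stress is σ' = (16/πd³)·√(4M²+3T²).
√(4M²+3T²) = √(4×(4.080×10^6)² + 3×(2.790×10^6)²) = 9.484×10^6 N·mm.
d³ = 16×9.484×10^6/(π×61.94) = 779800 mm³.
d = 92.05 mm.

d = 92.0 mm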